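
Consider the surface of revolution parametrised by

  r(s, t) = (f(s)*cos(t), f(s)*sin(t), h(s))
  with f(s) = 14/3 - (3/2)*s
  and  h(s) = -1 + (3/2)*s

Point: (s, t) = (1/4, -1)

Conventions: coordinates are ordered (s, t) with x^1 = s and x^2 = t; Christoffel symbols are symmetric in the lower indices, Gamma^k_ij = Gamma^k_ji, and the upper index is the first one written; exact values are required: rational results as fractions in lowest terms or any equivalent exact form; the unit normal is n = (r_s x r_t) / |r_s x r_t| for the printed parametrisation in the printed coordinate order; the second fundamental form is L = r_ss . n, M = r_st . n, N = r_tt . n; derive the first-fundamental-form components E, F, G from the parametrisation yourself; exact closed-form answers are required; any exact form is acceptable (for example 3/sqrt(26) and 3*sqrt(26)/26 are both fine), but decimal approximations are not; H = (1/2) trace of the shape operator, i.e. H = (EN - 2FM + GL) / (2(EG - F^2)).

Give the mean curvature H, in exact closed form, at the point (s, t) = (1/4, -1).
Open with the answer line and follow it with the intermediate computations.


Answer: H = 6*sqrt(2)/103

f = 103/24, f' = -3/2, f'' = 0, h' = 3/2, h'' = 0
E = 9/2, F = 0, G = 10609/576; answer radicand W^2 = 9/2
unnormalised second-form numerators: l = 0, m = 0, n = 103/16; L = l/sqrt(9/2), and similarly M = m/sqrt(W^2), N = n/sqrt(W^2)
H = (E*n - 2*F*m + G*l) / (2*(EG - F^2)*sqrt(W^2)); E*n - 2*F*m + G*l = 927/32, EG - F^2 = 10609/128, so H = (18/103)/sqrt(9/2)


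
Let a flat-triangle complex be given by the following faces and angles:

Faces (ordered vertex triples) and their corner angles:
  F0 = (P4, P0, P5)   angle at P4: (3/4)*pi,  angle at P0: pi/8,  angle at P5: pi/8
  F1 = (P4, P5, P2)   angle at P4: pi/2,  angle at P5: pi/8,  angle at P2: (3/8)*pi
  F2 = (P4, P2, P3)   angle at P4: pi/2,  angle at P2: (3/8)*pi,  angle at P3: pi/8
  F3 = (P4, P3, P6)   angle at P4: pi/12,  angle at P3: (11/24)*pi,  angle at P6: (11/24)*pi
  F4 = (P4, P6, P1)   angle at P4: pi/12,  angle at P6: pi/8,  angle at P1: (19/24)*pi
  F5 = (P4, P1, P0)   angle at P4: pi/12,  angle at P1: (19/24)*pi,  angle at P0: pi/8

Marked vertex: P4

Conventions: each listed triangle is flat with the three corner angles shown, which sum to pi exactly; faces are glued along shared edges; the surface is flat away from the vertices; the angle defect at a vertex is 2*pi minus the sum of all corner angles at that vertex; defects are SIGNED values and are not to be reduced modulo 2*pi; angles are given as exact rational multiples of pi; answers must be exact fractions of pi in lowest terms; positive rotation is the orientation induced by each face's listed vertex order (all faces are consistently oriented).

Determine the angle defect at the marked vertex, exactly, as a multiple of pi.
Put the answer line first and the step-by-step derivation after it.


Answer: defect(P4) = 0

Sum of corner angles at P4: 2*pi
defect = 2*pi - 2*pi


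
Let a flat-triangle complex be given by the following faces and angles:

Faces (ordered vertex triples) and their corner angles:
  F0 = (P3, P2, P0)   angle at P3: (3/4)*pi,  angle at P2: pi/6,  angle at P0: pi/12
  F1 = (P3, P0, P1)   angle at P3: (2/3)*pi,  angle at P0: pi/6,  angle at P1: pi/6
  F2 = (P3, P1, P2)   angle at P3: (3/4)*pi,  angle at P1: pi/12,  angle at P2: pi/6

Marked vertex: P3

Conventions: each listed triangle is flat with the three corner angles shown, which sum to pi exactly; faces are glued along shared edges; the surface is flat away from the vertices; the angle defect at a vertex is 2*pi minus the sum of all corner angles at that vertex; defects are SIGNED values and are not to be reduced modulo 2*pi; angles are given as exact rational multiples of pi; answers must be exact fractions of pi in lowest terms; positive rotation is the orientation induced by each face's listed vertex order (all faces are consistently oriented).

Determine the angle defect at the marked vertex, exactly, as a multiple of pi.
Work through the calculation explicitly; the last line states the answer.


Sum of corner angles at P3: (13/6)*pi
defect = 2*pi - (13/6)*pi

Answer: defect(P3) = -pi/6


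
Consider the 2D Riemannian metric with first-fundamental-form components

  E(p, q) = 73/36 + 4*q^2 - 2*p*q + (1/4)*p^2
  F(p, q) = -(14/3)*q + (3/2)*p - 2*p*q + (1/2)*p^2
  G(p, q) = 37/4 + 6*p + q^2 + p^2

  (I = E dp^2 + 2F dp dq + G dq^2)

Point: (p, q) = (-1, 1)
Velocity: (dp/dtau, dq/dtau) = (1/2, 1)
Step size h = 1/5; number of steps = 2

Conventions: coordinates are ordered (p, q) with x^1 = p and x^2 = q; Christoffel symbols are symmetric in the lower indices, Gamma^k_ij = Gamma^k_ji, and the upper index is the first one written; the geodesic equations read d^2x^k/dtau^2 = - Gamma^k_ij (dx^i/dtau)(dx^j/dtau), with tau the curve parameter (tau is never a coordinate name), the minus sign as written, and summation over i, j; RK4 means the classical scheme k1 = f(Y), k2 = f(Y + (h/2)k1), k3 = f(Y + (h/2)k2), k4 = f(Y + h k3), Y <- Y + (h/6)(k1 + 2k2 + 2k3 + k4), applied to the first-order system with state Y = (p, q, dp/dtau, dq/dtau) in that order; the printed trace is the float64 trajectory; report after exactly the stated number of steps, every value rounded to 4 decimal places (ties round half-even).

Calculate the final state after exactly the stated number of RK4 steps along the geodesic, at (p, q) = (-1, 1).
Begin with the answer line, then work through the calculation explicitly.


Answer: p = -0.8138, q = 1.3724, dp/dtau = 0.4319, dq/dtau = 0.8690

f(Y) = (dp/dtau, dq/dtau, -Gamma^p_ij Y'^i Y'^j, -Gamma^q_ij Y'^i Y'^j) with the Gammas evaluated at the stage position; h = 0.200000; intermediate values shown to 6 dp
step 0: p = -1.0000, q = 1.0000, dp/dtau = 0.5000, dq/dtau = 1.0000
step 1:
  k1: at (p, q) = (-1.000000, 1.000000), (dp/dtau, dq/dtau) = (0.500000, 1.000000); Gamma_ppp = -1.012726, Gamma_ppq = 1.118926, Gamma_pqq = -0.694123, Gamma_qpp = -1.945396, Gamma_qpq = 1.162425, Gamma_qqq = -0.294308; k1 = (0.500000, 1.000000, -0.171622, -0.381768)
  k2: at (p, q) = (-0.950000, 1.100000), (dp/dtau, dq/dtau) = (0.482838, 0.961823); Gamma_ppp = -0.995235, Gamma_ppq = 1.074318, Gamma_pqq = -0.637284, Gamma_qpp = -1.942242, Gamma_qpq = 1.124172, Gamma_qqq = -0.257841; k2 = (0.482838, 0.961823, -0.176261, -0.352813)
  k3: at (p, q) = (-0.951716, 1.096182), (dp/dtau, dq/dtau) = (0.482374, 0.964719); Gamma_ppp = -0.995971, Gamma_ppq = 1.076090, Gamma_pqq = -0.639496, Gamma_qpp = -1.942259, Gamma_qpq = 1.125648, Gamma_qqq = -0.259279; k3 = (0.482374, 0.964719, -0.174614, -0.354412)
  k4: at (p, q) = (-0.903525, 1.192944), (dp/dtau, dq/dtau) = (0.465077, 0.929118); Gamma_ppp = -0.975624, Gamma_ppq = 1.033300, Gamma_pqq = -0.589855, Gamma_qpp = -1.930837, Gamma_qpq = 1.087629, Gamma_qqq = -0.227068; k4 = (0.465077, 0.929118, -0.172779, -0.326301)
  Y <- Y + (h/6)(k1 + 2k2 + 2k3 + k4): p = -0.9035, q = 1.1927, dp/dtau = 0.4651, dq/dtau = 0.9292
step 2:
  k1: at (p, q) = (-0.903483, 1.192740), (dp/dtau, dq/dtau) = (0.465128, 0.929249); Gamma_ppp = -0.975669, Gamma_ppq = 1.033443, Gamma_pqq = -0.590060, Gamma_qpp = -1.930671, Gamma_qpq = 1.087708, Gamma_qqq = -0.227211; k1 = (0.465128, 0.929249, -0.172750, -0.326371)
  k2: at (p, q) = (-0.856970, 1.285665), (dp/dtau, dq/dtau) = (0.447853, 0.896612); Gamma_ppp = -0.953866, Gamma_ppq = 0.993448, Gamma_pqq = -0.547361, Gamma_qpp = -1.912845, Gamma_qpq = 1.050974, Gamma_qqq = -0.199346; k2 = (0.447853, 0.896612, -0.166489, -0.300118)
  k3: at (p, q) = (-0.858698, 1.282401), (dp/dtau, dq/dtau) = (0.448479, 0.899238); Gamma_ppp = -0.954657, Gamma_ppq = 0.994796, Gamma_pqq = -0.548722, Gamma_qpp = -1.913682, Gamma_qpq = 1.052258, Gamma_qqq = -0.200228; k3 = (0.448479, 0.899238, -0.166656, -0.301914)
  k4: at (p, q) = (-0.813787, 1.372588), (dp/dtau, dq/dtau) = (0.431797, 0.868867); Gamma_ppp = -0.932152, Gamma_ppq = 0.957142, Gamma_pqq = -0.511052, Gamma_qpp = -1.892046, Gamma_qpq = 1.016889, Gamma_qqq = -0.175574; k4 = (0.431797, 0.868867, -0.158583, -0.277705)
  Y <- Y + (h/6)(k1 + 2k2 + 2k3 + k4): p = -0.8138, q = 1.3724, dp/dtau = 0.4319, dq/dtau = 0.8690


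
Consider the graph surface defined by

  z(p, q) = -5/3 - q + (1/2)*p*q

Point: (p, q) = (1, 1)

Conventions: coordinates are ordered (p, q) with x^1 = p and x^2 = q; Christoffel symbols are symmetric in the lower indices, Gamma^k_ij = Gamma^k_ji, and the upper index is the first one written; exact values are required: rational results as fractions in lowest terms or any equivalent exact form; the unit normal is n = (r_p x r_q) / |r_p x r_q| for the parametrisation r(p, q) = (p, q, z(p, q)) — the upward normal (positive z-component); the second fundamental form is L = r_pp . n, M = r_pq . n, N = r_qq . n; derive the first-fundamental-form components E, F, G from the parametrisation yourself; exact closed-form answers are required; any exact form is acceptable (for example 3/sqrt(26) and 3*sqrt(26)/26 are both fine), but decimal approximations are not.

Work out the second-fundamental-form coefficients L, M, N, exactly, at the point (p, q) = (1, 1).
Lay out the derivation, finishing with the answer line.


z_p = 1/2, z_q = -1/2, z_pp = 0, z_pq = 1/2, z_qq = 0
E = 5/4, F = -1/4, G = 5/4; answer radicand W^2 = 3/2
unnormalised second-form numerators: l = 0, m = 1/2, n = 0; L = l/sqrt(3/2), and similarly M = m/sqrt(W^2), N = n/sqrt(W^2)

Answer: L = 0, M = sqrt(6)/6, N = 0


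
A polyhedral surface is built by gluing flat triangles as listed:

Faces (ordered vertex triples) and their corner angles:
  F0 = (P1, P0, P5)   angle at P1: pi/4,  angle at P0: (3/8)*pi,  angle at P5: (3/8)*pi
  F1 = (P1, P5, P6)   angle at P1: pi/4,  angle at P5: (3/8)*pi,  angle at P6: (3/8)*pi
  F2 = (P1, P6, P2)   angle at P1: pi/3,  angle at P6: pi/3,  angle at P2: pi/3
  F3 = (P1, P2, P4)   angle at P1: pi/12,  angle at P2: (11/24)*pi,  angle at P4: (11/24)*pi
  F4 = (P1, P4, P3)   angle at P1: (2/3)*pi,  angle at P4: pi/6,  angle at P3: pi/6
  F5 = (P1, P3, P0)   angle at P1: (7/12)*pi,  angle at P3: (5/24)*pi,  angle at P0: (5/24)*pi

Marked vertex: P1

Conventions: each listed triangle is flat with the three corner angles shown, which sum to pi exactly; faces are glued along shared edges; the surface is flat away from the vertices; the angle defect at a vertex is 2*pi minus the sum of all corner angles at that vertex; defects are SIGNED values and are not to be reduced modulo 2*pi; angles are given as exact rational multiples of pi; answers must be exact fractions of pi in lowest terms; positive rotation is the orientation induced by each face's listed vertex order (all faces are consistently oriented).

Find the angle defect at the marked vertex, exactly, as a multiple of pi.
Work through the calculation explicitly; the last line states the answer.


Sum of corner angles at P1: (13/6)*pi
defect = 2*pi - (13/6)*pi

Answer: defect(P1) = -pi/6


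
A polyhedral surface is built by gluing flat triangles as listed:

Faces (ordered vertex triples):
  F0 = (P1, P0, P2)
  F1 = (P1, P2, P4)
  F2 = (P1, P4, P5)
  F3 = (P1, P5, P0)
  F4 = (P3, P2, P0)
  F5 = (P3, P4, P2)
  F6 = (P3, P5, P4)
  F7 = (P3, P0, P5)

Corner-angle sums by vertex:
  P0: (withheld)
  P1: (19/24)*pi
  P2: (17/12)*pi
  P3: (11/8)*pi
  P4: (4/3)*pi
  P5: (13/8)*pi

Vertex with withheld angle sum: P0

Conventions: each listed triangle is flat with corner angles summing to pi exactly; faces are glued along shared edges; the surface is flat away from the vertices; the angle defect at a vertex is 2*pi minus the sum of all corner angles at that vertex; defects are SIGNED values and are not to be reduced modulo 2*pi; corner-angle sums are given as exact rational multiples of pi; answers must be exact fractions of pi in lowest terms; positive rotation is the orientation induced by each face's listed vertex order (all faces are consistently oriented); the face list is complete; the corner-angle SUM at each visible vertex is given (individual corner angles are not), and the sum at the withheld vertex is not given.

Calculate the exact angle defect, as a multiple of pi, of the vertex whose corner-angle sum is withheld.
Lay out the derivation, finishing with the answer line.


V = 6, E = 12, F = 8; chi = V - E + F = 2
Gauss-Bonnet: total defect = 2*pi*chi = 4*pi; visible defects sum to (83/24)*pi

Answer: defect(P0) = (13/24)*pi


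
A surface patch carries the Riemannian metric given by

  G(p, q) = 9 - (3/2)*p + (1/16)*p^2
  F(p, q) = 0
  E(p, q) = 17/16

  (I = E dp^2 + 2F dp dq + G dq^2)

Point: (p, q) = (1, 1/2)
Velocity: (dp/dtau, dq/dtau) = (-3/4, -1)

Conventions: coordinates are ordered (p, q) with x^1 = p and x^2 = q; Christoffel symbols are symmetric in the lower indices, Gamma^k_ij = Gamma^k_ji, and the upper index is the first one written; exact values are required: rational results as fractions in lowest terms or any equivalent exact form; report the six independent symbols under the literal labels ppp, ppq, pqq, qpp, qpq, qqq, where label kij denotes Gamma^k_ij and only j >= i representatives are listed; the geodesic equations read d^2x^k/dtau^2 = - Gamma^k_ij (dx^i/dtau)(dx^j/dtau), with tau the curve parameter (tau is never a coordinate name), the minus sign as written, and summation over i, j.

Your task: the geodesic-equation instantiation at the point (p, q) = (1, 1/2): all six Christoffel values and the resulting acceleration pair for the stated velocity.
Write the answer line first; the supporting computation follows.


Answer: Gamma_ppp = 0, Gamma_ppq = 0, Gamma_pqq = 11/17, Gamma_qpp = 0, Gamma_qpq = -1/11, Gamma_qqq = 0; accelerations (d^2p/dtau^2, d^2q/dtau^2) = (-11/17, 3/22)

E = 17/16, F = 0, G = 121/16 at the point
E_p = 0, E_q = 0, F_p = 0, F_q = 0, G_p = -11/8, G_q = 0
EG - F^2 = 2057/256;  g^inv = (256/2057) * [[121/16, 0], [0, 17/16]]
first-kind symbols [ij,l] = (1/2)(d_i g_jl + d_j g_il - d_l g_ij): [pp,p] = E_p/2 = 0, [pp,q] = F_p - E_q/2 = 0, [pq,p] = E_q/2 = 0, [pq,q] = G_p/2 = -11/16, [qq,p] = F_q - G_p/2 = 11/16, [qq,q] = G_q/2 = 0
Gamma^p_ij = (G*[ij,p] - F*[ij,q])/(EG - F^2), Gamma^q_ij = (E*[ij,q] - F*[ij,p])/(EG - F^2)
Gamma_ppp = 0, Gamma_ppq = 0, Gamma_pqq = 11/17, Gamma_qpp = 0, Gamma_qpq = -1/11, Gamma_qqq = 0
d^2p/dtau^2 = -(Gamma_ppp*(-3/4)^2 + 2*Gamma_ppq*(-3/4)*(-1) + Gamma_pqq*(-1)^2) = -11/17
d^2q/dtau^2 = -(Gamma_qpp*(-3/4)^2 + 2*Gamma_qpq*(-3/4)*(-1) + Gamma_qqq*(-1)^2) = 3/22


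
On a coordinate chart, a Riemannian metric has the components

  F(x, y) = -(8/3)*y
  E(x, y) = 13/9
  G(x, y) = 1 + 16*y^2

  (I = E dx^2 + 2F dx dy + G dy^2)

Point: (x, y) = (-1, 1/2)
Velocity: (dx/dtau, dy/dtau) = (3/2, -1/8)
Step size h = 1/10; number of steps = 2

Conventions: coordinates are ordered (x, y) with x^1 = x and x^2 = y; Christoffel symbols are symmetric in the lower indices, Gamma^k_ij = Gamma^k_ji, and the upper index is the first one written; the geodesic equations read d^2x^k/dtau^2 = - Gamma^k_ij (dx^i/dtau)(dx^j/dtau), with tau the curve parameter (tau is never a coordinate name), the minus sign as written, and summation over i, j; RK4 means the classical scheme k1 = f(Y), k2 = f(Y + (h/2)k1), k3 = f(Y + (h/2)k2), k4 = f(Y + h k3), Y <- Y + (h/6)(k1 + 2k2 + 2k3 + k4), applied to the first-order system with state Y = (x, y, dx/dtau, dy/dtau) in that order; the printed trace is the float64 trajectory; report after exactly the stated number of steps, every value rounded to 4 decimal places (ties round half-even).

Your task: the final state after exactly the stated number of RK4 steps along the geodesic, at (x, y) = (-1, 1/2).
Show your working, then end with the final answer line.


f(Y) = (dx/dtau, dy/dtau, -Gamma^x_ij Y'^i Y'^j, -Gamma^y_ij Y'^i Y'^j) with the Gammas evaluated at the stage position; h = 0.100000; intermediate values shown to 6 dp
step 0: x = -1.0000, y = 0.5000, dx/dtau = 1.5000, dy/dtau = -0.1250
step 1:
  k1: at (x, y) = (-1.000000, 0.500000), (dx/dtau, dy/dtau) = (1.500000, -0.125000); Gamma_xxx = 0.000000, Gamma_xxy = 0.000000, Gamma_xyy = -0.489796, Gamma_yxx = 0.000000, Gamma_yxy = 0.000000, Gamma_yyy = 1.469388; k1 = (1.500000, -0.125000, 0.007653, -0.022959)
  k2: at (x, y) = (-0.925000, 0.493750), (dx/dtau, dy/dtau) = (1.500383, -0.126148); Gamma_xxx = 0.000000, Gamma_xxy = 0.000000, Gamma_xyy = -0.498902, Gamma_yxx = 0.000000, Gamma_yxy = 0.000000, Gamma_yyy = 1.477998; k2 = (1.500383, -0.126148, 0.007939, -0.023520)
  k3: at (x, y) = (-0.924981, 0.493693), (dx/dtau, dy/dtau) = (1.500397, -0.126176); Gamma_xxx = 0.000000, Gamma_xxy = 0.000000, Gamma_xyy = -0.498987, Gamma_yxx = 0.000000, Gamma_yxy = 0.000000, Gamma_yyy = 1.478077; k3 = (1.500397, -0.126176, 0.007944, -0.023532)
  k4: at (x, y) = (-0.849960, 0.487382), (dx/dtau, dy/dtau) = (1.500794, -0.127353); Gamma_xxx = 0.000000, Gamma_xxy = 0.000000, Gamma_xyy = -0.508410, Gamma_yxx = 0.000000, Gamma_yxy = 0.000000, Gamma_yyy = 1.486741; k4 = (1.500794, -0.127353, 0.008246, -0.024113)
  Y <- Y + (h/6)(k1 + 2k2 + 2k3 + k4): x = -0.8500, y = 0.4874, dx/dtau = 1.5008, dy/dtau = -0.1274
step 2:
  k1: at (x, y) = (-0.849961, 0.487383), (dx/dtau, dy/dtau) = (1.500794, -0.127353); Gamma_xxx = 0.000000, Gamma_xxy = 0.000000, Gamma_xyy = -0.508409, Gamma_yxx = 0.000000, Gamma_yxy = 0.000000, Gamma_yyy = 1.486739; k1 = (1.500794, -0.127353, 0.008246, -0.024113)
  k2: at (x, y) = (-0.774921, 0.481016), (dx/dtau, dy/dtau) = (1.501207, -0.128559); Gamma_xxx = 0.000000, Gamma_xxy = 0.000000, Gamma_xyy = -0.518155, Gamma_yxx = 0.000000, Gamma_yxy = 0.000000, Gamma_yyy = 1.495445; k2 = (1.501207, -0.128559, 0.008564, -0.024716)
  k3: at (x, y) = (-0.774900, 0.480955), (dx/dtau, dy/dtau) = (1.501223, -0.128589); Gamma_xxx = 0.000000, Gamma_xxy = 0.000000, Gamma_xyy = -0.518249, Gamma_yxx = 0.000000, Gamma_yxy = 0.000000, Gamma_yyy = 1.495527; k3 = (1.501223, -0.128589, 0.008569, -0.024729)
  k4: at (x, y) = (-0.699839, 0.474524), (dx/dtau, dy/dtau) = (1.501651, -0.129826); Gamma_xxx = 0.000000, Gamma_xxy = 0.000000, Gamma_xyy = -0.528344, Gamma_yxx = 0.000000, Gamma_yxy = 0.000000, Gamma_yyy = 1.504272; k4 = (1.501651, -0.129826, 0.008905, -0.025354)
  Y <- Y + (h/6)(k1 + 2k2 + 2k3 + k4): x = -0.6998, y = 0.4745, dx/dtau = 1.5017, dy/dtau = -0.1298

Answer: x = -0.6998, y = 0.4745, dx/dtau = 1.5017, dy/dtau = -0.1298


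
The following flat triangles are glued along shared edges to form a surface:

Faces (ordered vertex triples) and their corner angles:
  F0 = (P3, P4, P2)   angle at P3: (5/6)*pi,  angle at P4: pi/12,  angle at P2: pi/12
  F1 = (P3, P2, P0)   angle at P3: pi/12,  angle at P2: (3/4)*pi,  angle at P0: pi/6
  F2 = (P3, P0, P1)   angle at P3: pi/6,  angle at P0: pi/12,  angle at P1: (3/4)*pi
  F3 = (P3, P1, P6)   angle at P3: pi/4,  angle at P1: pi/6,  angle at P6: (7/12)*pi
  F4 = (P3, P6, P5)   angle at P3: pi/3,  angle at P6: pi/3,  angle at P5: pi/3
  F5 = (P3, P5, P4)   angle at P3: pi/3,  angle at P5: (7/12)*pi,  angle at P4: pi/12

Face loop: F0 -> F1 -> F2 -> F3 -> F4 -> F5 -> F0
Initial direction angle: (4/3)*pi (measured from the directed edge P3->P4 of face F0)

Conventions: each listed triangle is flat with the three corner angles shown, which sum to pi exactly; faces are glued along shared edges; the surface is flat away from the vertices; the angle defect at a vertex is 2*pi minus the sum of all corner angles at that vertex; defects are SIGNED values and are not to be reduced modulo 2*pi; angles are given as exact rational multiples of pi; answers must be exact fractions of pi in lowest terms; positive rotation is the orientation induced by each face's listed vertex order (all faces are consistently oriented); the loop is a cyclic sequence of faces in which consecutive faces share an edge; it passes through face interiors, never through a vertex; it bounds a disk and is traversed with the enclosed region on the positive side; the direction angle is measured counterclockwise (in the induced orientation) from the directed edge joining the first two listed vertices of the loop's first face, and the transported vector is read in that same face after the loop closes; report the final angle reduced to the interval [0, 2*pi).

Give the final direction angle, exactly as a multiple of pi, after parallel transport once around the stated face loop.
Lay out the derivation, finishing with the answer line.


enclosed vertex P3: corner angles sum to 2*pi, defect = 2*pi - 2*pi = 0
by Gauss-Bonnet the loop rotates the vector by the enclosed defect sum (positive orientation, mod 2*pi)
final angle = (4/3)*pi + 0 = (4/3)*pi (mod 2*pi)

Answer: final direction angle = (4/3)*pi


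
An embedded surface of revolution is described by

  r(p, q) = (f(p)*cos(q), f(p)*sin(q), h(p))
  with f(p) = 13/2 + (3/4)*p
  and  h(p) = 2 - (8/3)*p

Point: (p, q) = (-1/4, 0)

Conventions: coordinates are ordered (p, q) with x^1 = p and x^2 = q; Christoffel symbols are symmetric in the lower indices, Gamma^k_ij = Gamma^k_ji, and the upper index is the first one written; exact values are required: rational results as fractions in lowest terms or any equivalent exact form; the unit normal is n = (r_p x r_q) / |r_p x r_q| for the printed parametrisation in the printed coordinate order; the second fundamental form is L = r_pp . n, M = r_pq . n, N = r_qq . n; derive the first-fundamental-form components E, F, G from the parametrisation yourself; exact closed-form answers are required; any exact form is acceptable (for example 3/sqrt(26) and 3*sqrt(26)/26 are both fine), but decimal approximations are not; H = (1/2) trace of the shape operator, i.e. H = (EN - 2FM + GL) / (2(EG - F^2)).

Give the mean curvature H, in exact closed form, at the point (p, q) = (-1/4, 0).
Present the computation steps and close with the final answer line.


f = 101/16, f' = 3/4, f'' = 0, h' = -8/3, h'' = 0
E = 1105/144, F = 0, G = 10201/256; answer radicand W^2 = 1105/144
unnormalised second-form numerators: l = 0, m = 0, n = -101/6; L = l/sqrt(1105/144), and similarly M = m/sqrt(W^2), N = n/sqrt(W^2)
H = (E*n - 2*F*m + G*l) / (2*(EG - F^2)*sqrt(W^2)); E*n - 2*F*m + G*l = -111605/864, EG - F^2 = 11272105/36864, so H = (-64/303)/sqrt(1105/144)

Answer: H = -256*sqrt(1105)/111605


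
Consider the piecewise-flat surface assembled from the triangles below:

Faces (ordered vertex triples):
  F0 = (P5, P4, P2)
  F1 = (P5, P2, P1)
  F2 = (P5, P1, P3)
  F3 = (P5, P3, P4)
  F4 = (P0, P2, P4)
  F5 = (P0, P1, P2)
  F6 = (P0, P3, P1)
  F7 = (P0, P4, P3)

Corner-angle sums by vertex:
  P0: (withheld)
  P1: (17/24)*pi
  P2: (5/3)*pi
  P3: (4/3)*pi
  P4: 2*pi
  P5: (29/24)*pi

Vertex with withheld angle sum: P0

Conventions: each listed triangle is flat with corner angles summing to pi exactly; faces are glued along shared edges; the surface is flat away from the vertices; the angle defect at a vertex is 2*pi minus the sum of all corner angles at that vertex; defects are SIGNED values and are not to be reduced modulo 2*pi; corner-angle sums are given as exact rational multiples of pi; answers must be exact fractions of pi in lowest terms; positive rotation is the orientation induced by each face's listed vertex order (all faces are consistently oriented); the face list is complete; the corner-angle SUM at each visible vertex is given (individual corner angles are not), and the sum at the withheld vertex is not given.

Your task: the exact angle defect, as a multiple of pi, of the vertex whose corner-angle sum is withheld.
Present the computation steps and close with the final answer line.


V = 6, E = 12, F = 8; chi = V - E + F = 2
Gauss-Bonnet: total defect = 2*pi*chi = 4*pi; visible defects sum to (37/12)*pi

Answer: defect(P0) = (11/12)*pi


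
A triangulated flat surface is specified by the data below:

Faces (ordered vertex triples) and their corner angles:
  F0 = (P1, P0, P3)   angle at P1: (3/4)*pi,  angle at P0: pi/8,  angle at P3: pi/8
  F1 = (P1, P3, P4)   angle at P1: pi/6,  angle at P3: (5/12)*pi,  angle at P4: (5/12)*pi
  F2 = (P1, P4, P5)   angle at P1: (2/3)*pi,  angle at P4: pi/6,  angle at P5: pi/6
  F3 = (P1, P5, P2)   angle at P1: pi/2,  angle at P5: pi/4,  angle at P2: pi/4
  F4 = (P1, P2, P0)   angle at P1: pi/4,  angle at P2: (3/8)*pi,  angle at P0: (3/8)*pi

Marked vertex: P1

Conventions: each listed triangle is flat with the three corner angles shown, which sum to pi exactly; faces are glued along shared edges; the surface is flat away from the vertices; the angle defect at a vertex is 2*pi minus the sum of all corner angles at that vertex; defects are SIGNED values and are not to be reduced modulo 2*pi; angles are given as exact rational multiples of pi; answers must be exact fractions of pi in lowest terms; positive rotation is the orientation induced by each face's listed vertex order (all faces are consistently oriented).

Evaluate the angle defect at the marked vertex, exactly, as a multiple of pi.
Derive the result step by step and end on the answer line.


Sum of corner angles at P1: (7/3)*pi
defect = 2*pi - (7/3)*pi

Answer: defect(P1) = -pi/3


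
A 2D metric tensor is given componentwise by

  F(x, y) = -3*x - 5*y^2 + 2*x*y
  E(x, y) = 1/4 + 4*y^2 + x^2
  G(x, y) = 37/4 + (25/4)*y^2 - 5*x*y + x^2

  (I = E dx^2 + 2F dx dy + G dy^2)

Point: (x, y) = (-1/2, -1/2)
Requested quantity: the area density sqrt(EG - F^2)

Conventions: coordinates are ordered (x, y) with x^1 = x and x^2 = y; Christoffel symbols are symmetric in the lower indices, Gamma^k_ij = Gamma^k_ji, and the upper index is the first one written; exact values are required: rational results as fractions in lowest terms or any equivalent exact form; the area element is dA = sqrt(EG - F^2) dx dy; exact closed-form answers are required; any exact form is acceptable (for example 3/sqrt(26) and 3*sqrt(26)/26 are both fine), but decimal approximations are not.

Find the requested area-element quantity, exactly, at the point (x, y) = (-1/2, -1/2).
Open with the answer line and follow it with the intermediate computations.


Answer: sqrt(EG - F^2) = sqrt(906)/8

E = 3/2, F = 3/4, G = 157/16; EG - F^2 = 453/32


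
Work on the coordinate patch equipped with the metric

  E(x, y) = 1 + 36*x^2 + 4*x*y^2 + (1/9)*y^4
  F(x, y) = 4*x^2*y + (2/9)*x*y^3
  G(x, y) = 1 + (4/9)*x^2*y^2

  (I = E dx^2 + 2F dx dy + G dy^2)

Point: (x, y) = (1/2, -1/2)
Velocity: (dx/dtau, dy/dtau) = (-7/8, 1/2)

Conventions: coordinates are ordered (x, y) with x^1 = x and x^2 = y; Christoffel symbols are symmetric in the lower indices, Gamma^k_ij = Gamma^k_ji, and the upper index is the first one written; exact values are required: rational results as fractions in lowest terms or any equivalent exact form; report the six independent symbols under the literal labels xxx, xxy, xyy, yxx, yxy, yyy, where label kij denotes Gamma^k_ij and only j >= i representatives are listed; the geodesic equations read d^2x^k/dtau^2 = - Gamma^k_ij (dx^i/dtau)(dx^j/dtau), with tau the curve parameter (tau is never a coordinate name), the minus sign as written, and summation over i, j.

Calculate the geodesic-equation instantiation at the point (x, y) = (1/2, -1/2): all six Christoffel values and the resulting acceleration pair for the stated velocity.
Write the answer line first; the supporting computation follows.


Answer: Gamma_xxx = 72/41, Gamma_xxy = -4/41, Gamma_xyy = 4/41, Gamma_yxx = -144/1517, Gamma_yxy = 8/1517, Gamma_yyy = -8/1517; accelerations (d^2x/dtau^2, d^2y/dtau^2) = (-477/328, 477/6068)

E = 1513/144, F = -37/72, G = 37/36 at the point
E_x = 37, E_y = -37/18, F_x = -73/36, F_y = 13/12, G_x = 1/9, G_y = -1/9
EG - F^2 = 1517/144;  g^inv = (144/1517) * [[37/36, 37/72], [37/72, 1513/144]]
first-kind symbols [ij,l] = (1/2)(d_i g_jl + d_j g_il - d_l g_ij): [xx,x] = E_x/2 = 37/2, [xx,y] = F_x - E_y/2 = -1, [xy,x] = E_y/2 = -37/36, [xy,y] = G_x/2 = 1/18, [yy,x] = F_y - G_x/2 = 37/36, [yy,y] = G_y/2 = -1/18
Gamma^x_ij = (G*[ij,x] - F*[ij,y])/(EG - F^2), Gamma^y_ij = (E*[ij,y] - F*[ij,x])/(EG - F^2)
Gamma_xxx = 72/41, Gamma_xxy = -4/41, Gamma_xyy = 4/41, Gamma_yxx = -144/1517, Gamma_yxy = 8/1517, Gamma_yyy = -8/1517
d^2x/dtau^2 = -(Gamma_xxx*(-7/8)^2 + 2*Gamma_xxy*(-7/8)*(1/2) + Gamma_xyy*(1/2)^2) = -477/328
d^2y/dtau^2 = -(Gamma_yxx*(-7/8)^2 + 2*Gamma_yxy*(-7/8)*(1/2) + Gamma_yyy*(1/2)^2) = 477/6068


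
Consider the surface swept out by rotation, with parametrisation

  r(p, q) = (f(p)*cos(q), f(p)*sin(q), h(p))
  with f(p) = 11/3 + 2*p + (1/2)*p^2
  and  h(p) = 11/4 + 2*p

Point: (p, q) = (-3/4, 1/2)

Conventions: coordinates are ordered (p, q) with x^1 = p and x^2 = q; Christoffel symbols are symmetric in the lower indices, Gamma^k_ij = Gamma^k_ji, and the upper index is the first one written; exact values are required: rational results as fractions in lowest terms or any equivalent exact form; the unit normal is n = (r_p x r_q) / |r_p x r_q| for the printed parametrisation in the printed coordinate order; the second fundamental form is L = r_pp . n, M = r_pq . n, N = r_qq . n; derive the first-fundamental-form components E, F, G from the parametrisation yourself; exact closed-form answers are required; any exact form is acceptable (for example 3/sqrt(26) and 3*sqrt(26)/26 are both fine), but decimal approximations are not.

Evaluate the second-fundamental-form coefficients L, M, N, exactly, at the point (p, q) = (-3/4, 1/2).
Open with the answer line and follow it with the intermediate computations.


Answer: L = -8*sqrt(89)/89, M = 0, N = 235*sqrt(89)/1068

f = 235/96, f' = 5/4, f'' = 1, h' = 2, h'' = 0
E = 89/16, F = 0, G = 55225/9216; answer radicand W^2 = 89/16
unnormalised second-form numerators: l = -2, m = 0, n = 235/48; L = l/sqrt(89/16), and similarly M = m/sqrt(W^2), N = n/sqrt(W^2)


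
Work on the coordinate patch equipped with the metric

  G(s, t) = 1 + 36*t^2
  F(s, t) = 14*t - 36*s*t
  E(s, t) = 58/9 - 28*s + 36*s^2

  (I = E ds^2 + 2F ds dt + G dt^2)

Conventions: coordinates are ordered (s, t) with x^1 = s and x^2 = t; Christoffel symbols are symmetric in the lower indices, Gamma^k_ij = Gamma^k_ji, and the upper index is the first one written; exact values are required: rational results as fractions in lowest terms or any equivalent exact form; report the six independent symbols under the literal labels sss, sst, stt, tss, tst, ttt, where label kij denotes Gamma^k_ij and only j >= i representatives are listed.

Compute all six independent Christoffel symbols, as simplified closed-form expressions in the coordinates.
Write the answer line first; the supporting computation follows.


Answer: Gamma_sss = (162*s - 63)/(162*s^2 - 126*s + 162*t^2 + 29), Gamma_sst = 0, Gamma_stt = (63 - 162*s)/(162*s^2 - 126*s + 162*t^2 + 29), Gamma_tss = -162*t/(162*s^2 - 126*s + 162*t^2 + 29), Gamma_tst = 0, Gamma_ttt = 162*t/(162*s^2 - 126*s + 162*t^2 + 29)

E = 58/9 - 28*s + 36*s^2; F = 14*t - 36*s*t; G = 1 + 36*t^2
Gamma^k_ij = (1/2) g^{kl} (d_i g_jl + d_j g_il - d_l g_ij), with g^inv = (1/(EG-F^2)) [[G, -F], [-F, E]]
first partials: E_s = -28 + 72*s, E_t = 0, F_s = -36*t, F_t = 14 - 36*s, G_s = 0, G_t = 72*t
D = EG - F^2 = 58/9 - 28*s + 36*t^2 + 36*s^2
expanded: Gamma^s_ss = (G E_s - 2F F_s + F E_t)/(2D), Gamma^s_st = (G E_t - F G_s)/(2D), Gamma^s_tt = (2G F_t - G G_s - F G_t)/(2D), Gamma^t_ss = (2E F_s - E E_t - F E_s)/(2D), Gamma^t_st = (E G_s - F E_t)/(2D), Gamma^t_tt = (E G_t - 2F F_t + F G_s)/(2D); substitute and cancel common factors


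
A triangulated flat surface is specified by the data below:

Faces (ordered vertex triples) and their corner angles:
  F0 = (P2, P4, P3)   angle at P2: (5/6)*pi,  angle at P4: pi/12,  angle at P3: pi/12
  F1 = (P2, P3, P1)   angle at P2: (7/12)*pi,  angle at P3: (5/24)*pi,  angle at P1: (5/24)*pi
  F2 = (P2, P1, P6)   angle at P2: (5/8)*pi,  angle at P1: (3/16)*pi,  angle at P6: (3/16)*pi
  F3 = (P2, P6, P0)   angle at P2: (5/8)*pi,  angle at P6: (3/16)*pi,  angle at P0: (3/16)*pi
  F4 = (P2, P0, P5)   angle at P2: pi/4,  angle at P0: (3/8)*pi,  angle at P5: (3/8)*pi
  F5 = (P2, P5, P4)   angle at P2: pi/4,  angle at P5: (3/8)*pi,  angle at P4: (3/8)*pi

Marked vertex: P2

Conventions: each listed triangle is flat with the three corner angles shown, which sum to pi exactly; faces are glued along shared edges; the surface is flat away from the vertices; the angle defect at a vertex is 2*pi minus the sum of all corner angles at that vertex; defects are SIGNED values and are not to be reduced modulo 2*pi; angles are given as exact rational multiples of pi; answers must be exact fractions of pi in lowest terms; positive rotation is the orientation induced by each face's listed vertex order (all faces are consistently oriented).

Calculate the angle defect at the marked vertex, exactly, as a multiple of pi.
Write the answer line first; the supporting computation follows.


Answer: defect(P2) = (-7/6)*pi

Sum of corner angles at P2: (19/6)*pi
defect = 2*pi - (19/6)*pi


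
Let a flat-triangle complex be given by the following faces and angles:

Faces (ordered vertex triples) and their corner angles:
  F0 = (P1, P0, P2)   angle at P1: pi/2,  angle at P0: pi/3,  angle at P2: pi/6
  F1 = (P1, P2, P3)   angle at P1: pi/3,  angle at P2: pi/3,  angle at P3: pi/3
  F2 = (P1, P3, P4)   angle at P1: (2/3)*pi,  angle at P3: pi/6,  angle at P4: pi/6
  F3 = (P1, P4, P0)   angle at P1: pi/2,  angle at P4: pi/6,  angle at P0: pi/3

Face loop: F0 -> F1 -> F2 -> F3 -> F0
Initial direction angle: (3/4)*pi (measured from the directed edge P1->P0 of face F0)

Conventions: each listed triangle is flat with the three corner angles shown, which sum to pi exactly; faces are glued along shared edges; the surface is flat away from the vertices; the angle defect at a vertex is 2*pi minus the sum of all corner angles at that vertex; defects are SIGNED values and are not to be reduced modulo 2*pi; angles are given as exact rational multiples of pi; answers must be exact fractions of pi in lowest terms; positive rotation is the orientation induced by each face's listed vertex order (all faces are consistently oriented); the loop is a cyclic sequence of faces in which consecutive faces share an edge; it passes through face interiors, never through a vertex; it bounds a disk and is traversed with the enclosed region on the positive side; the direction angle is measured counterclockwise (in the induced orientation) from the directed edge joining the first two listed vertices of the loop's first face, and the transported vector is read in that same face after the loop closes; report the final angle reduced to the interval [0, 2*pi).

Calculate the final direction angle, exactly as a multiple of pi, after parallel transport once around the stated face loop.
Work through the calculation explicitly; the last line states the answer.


enclosed vertex P1: corner angles sum to 2*pi, defect = 2*pi - 2*pi = 0
transport around the loop rotates by the sum of enclosed defects; add to the initial angle mod 2*pi
final angle = (3/4)*pi + 0 = (3/4)*pi (mod 2*pi)

Answer: final direction angle = (3/4)*pi


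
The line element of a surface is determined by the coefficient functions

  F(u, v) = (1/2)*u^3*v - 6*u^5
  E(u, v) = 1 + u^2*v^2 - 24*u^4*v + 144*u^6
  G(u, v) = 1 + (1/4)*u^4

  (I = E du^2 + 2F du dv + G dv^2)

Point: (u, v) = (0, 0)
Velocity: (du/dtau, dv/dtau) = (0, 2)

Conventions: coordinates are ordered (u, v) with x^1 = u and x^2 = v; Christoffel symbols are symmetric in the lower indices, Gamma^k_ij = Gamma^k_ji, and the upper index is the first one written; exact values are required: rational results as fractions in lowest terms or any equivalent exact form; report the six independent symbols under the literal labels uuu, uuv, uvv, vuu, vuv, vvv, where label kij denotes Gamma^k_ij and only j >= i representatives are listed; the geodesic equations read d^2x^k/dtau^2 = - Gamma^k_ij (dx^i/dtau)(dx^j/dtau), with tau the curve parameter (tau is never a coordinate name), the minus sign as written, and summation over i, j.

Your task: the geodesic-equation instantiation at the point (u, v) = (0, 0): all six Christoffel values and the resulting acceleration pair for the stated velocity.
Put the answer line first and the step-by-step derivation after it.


Answer: Gamma_uuu = 0, Gamma_uuv = 0, Gamma_uvv = 0, Gamma_vuu = 0, Gamma_vuv = 0, Gamma_vvv = 0; accelerations (d^2u/dtau^2, d^2v/dtau^2) = (0, 0)

E = 1, F = 0, G = 1 at the point
E_u = 0, E_v = 0, F_u = 0, F_v = 0, G_u = 0, G_v = 0
EG - F^2 = 1;  g^inv = (1) * [[1, 0], [0, 1]]
first-kind symbols [ij,l] = (1/2)(d_i g_jl + d_j g_il - d_l g_ij): [uu,u] = E_u/2 = 0, [uu,v] = F_u - E_v/2 = 0, [uv,u] = E_v/2 = 0, [uv,v] = G_u/2 = 0, [vv,u] = F_v - G_u/2 = 0, [vv,v] = G_v/2 = 0
Gamma^u_ij = (G*[ij,u] - F*[ij,v])/(EG - F^2), Gamma^v_ij = (E*[ij,v] - F*[ij,u])/(EG - F^2)
Gamma_uuu = 0, Gamma_uuv = 0, Gamma_uvv = 0, Gamma_vuu = 0, Gamma_vuv = 0, Gamma_vvv = 0
d^2u/dtau^2 = -(Gamma_uuu*(0)^2 + 2*Gamma_uuv*(0)*(2) + Gamma_uvv*(2)^2) = 0
d^2v/dtau^2 = -(Gamma_vuu*(0)^2 + 2*Gamma_vuv*(0)*(2) + Gamma_vvv*(2)^2) = 0


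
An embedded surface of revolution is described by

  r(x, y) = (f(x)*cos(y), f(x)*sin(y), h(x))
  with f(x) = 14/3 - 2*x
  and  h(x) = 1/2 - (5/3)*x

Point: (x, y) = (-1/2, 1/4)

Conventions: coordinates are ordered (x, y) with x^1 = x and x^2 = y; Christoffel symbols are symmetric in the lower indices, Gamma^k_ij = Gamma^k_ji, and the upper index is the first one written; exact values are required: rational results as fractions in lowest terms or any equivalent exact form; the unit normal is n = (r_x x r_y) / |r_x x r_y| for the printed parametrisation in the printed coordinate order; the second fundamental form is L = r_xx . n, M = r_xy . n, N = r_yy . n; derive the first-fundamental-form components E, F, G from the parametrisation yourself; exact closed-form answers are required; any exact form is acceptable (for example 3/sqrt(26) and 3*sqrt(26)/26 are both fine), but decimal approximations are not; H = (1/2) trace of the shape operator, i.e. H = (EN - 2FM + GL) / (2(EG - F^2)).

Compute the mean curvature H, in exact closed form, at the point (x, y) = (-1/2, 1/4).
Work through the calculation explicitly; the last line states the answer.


f = 17/3, f' = -2, f'' = 0, h' = -5/3, h'' = 0
E = 61/9, F = 0, G = 289/9; answer radicand W^2 = 61/9
unnormalised second-form numerators: l = 0, m = 0, n = -85/9; L = l/sqrt(61/9), and similarly M = m/sqrt(W^2), N = n/sqrt(W^2)
H = (E*n - 2*F*m + G*l) / (2*(EG - F^2)*sqrt(W^2)); E*n - 2*F*m + G*l = -5185/81, EG - F^2 = 17629/81, so H = (-5/34)/sqrt(61/9)

Answer: H = -15*sqrt(61)/2074


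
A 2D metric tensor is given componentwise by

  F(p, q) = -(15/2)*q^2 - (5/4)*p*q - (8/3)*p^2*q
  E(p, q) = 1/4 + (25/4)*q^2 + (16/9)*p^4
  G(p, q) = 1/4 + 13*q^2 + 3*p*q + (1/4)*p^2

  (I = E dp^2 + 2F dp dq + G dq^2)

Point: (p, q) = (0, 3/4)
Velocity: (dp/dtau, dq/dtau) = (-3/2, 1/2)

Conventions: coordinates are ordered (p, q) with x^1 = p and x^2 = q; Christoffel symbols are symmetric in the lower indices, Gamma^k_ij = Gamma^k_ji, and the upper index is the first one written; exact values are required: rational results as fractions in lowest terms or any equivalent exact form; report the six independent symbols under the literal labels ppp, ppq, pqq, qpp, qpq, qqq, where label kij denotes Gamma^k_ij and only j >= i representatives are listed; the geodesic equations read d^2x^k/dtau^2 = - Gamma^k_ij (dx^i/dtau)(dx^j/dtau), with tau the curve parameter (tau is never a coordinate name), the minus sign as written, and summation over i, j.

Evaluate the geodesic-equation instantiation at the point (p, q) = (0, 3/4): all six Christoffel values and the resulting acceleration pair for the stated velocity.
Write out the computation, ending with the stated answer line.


E = 241/64, F = -135/32, G = 121/16 at the point
E_p = 0, E_q = 75/8, F_p = -15/16, F_q = -45/4, G_p = 9/4, G_q = 39/2
EG - F^2 = 1367/128;  g^inv = (128/1367) * [[121/16, 135/32], [135/32, 241/64]]
first-kind symbols [ij,l] = (1/2)(d_i g_jl + d_j g_il - d_l g_ij): [pp,p] = E_p/2 = 0, [pp,q] = F_p - E_q/2 = -45/8, [pq,p] = E_q/2 = 75/16, [pq,q] = G_p/2 = 9/8, [qq,p] = F_q - G_p/2 = -99/8, [qq,q] = G_q/2 = 39/4
Gamma^p_ij = (G*[ij,p] - F*[ij,q])/(EG - F^2), Gamma^q_ij = (E*[ij,q] - F*[ij,p])/(EG - F^2)
Gamma_ppp = -6075/2734, Gamma_ppq = 5145/1367, Gamma_pqq = -6714/1367, Gamma_qpp = -10845/5468, Gamma_qpq = 6147/2734, Gamma_qqq = -1983/1367
d^2p/dtau^2 = -(Gamma_ppp*(-3/2)^2 + 2*Gamma_ppq*(-3/2)*(1/2) + Gamma_pqq*(1/2)^2) = 129843/10936
d^2q/dtau^2 = -(Gamma_qpp*(-3/2)^2 + 2*Gamma_qpq*(-3/2)*(1/2) + Gamma_qqq*(1/2)^2) = 179301/21872

Answer: Gamma_ppp = -6075/2734, Gamma_ppq = 5145/1367, Gamma_pqq = -6714/1367, Gamma_qpp = -10845/5468, Gamma_qpq = 6147/2734, Gamma_qqq = -1983/1367; accelerations (d^2p/dtau^2, d^2q/dtau^2) = (129843/10936, 179301/21872)
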